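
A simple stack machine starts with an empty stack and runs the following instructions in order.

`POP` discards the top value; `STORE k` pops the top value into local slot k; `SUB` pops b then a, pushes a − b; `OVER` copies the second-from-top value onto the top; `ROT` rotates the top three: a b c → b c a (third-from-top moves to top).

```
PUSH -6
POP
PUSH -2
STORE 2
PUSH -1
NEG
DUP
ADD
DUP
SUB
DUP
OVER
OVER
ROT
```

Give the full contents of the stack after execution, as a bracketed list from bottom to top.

[0, 0, 0, 0]

PUSH -6 : -6
POP     : (empty)
PUSH -2 : -2
STORE 2 : (empty)
PUSH -1 : -1
NEG     : 1
DUP     : 1 1
ADD     : 2
DUP     : 2 2
SUB     : 0
DUP     : 0 0
OVER    : 0 0 0
OVER    : 0 0 0 0
ROT     : 0 0 0 0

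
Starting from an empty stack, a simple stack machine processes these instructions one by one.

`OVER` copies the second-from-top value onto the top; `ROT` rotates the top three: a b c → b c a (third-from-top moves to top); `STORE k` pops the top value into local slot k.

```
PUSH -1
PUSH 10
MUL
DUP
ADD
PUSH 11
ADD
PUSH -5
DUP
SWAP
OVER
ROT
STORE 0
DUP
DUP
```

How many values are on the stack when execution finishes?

PUSH -1  -1
PUSH 10  -1 10
MUL      -10
DUP      -10 -10
ADD      -20
PUSH 11  -20 11
ADD      -9
PUSH -5  -9 -5
DUP      -9 -5 -5
SWAP     -9 -5 -5
OVER     -9 -5 -5 -5
ROT      -9 -5 -5 -5
STORE 0  -9 -5 -5
DUP      -9 -5 -5 -5
DUP      -9 -5 -5 -5 -5

5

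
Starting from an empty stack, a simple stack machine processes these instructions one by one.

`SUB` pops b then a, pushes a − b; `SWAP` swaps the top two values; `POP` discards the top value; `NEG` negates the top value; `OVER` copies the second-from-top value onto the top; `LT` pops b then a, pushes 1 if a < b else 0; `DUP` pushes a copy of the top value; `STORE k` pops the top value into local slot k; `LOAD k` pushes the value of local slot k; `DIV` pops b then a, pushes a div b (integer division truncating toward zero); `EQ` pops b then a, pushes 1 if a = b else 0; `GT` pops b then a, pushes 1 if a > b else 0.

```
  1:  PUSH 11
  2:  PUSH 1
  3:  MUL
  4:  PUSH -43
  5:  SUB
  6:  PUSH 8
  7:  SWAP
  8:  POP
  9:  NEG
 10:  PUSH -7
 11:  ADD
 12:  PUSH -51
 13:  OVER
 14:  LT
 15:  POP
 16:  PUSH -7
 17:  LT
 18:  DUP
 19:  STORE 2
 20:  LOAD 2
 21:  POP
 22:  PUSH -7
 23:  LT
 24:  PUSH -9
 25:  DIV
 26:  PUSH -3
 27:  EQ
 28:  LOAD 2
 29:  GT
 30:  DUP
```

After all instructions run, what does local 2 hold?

1

PUSH 11  : 11
PUSH 1   : 11 1
MUL      : 11
PUSH -43 : 11 -43
SUB      : 54
PUSH 8   : 54 8
SWAP     : 8 54
POP      : 8
NEG      : -8
PUSH -7  : -8 -7
ADD      : -15
PUSH -51 : -15 -51
OVER     : -15 -51 -15
LT       : -15 1
POP      : -15
PUSH -7  : -15 -7
LT       : 1
DUP      : 1 1
STORE 2  : 1
LOAD 2   : 1 1
POP      : 1
PUSH -7  : 1 -7
LT       : 0
PUSH -9  : 0 -9
DIV      : 0
PUSH -3  : 0 -3
EQ       : 0
LOAD 2   : 0 1
GT       : 0
DUP      : 0 0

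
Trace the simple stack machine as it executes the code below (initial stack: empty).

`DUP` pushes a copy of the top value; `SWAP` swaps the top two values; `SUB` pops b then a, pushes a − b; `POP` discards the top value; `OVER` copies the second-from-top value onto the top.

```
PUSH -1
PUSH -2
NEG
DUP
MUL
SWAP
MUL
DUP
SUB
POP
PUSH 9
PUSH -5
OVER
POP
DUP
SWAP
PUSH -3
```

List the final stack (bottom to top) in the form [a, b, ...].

[9, -5, -5, -3]

PUSH -1 : [-1]
PUSH -2 : [-1, -2]
NEG     : [-1, 2]
DUP     : [-1, 2, 2]
MUL     : [-1, 4]
SWAP    : [4, -1]
MUL     : [-4]
DUP     : [-4, -4]
SUB     : [0]
POP     : []
PUSH 9  : [9]
PUSH -5 : [9, -5]
OVER    : [9, -5, 9]
POP     : [9, -5]
DUP     : [9, -5, -5]
SWAP    : [9, -5, -5]
PUSH -3 : [9, -5, -5, -3]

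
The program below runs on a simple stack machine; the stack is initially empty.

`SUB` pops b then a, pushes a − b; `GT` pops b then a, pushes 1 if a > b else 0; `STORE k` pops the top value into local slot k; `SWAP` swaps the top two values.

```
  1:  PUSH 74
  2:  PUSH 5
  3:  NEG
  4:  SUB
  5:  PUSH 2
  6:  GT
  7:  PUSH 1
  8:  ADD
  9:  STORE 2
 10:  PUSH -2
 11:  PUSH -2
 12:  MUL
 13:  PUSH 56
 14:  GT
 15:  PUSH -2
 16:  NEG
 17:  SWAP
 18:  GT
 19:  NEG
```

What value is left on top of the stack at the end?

-1

PUSH 74 → 74
PUSH 5  → 74 5
NEG     → 74 -5
SUB     → 79
PUSH 2  → 79 2
GT      → 1
PUSH 1  → 1 1
ADD     → 2
STORE 2 → (empty)
PUSH -2 → -2
PUSH -2 → -2 -2
MUL     → 4
PUSH 56 → 4 56
GT      → 0
PUSH -2 → 0 -2
NEG     → 0 2
SWAP    → 2 0
GT      → 1
NEG     → -1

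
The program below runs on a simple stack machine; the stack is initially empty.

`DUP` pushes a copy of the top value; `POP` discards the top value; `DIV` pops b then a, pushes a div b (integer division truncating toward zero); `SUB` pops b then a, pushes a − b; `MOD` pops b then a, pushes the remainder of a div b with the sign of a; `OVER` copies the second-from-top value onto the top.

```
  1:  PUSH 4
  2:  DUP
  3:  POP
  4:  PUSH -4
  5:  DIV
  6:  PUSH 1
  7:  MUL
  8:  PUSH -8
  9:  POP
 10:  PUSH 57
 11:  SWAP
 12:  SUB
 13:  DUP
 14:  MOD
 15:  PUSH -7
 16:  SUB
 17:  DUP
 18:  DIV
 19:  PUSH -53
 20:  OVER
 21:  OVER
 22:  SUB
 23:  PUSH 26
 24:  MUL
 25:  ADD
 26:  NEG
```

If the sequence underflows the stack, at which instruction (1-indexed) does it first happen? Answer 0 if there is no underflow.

PUSH 4   : [4]
DUP      : [4, 4]
POP      : [4]
PUSH -4  : [4, -4]
DIV      : [-1]
PUSH 1   : [-1, 1]
MUL      : [-1]
PUSH -8  : [-1, -8]
POP      : [-1]
PUSH 57  : [-1, 57]
SWAP     : [57, -1]
SUB      : [58]
DUP      : [58, 58]
MOD      : [0]
PUSH -7  : [0, -7]
SUB      : [7]
DUP      : [7, 7]
DIV      : [1]
PUSH -53 : [1, -53]
OVER     : [1, -53, 1]
OVER     : [1, -53, 1, -53]
SUB      : [1, -53, 54]
PUSH 26  : [1, -53, 54, 26]
MUL      : [1, -53, 1404]
ADD      : [1, 1351]
NEG      : [1, -1351]

0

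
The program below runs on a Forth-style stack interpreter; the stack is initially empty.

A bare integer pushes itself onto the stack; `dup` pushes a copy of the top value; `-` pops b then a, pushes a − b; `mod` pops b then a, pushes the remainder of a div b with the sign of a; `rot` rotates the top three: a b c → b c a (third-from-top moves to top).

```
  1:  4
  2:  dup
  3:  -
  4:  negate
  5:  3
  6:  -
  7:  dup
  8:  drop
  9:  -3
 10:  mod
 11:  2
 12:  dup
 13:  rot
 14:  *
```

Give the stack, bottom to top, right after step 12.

[0, 2, 2]

4      → 4
dup    → 4 4
-      → 0
negate → 0
3      → 0 3
-      → -3
dup    → -3 -3
drop   → -3
-3     → -3 -3
mod    → 0
2      → 0 2
dup    → 0 2 2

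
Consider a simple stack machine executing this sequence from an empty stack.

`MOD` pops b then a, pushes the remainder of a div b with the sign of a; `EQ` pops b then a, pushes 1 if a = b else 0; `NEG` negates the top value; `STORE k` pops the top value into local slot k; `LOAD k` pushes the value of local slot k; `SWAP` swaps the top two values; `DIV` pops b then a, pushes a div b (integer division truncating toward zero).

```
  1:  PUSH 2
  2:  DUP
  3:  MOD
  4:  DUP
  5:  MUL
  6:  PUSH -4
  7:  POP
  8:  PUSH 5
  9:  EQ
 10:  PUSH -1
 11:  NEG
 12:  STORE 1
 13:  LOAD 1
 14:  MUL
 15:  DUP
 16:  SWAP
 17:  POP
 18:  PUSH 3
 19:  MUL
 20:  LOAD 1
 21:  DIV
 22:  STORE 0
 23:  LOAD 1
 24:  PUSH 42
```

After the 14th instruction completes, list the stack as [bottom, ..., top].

[0]

PUSH 2  → 2
DUP     → 2 2
MOD     → 0
DUP     → 0 0
MUL     → 0
PUSH -4 → 0 -4
POP     → 0
PUSH 5  → 0 5
EQ      → 0
PUSH -1 → 0 -1
NEG     → 0 1
STORE 1 → 0
LOAD 1  → 0 1
MUL     → 0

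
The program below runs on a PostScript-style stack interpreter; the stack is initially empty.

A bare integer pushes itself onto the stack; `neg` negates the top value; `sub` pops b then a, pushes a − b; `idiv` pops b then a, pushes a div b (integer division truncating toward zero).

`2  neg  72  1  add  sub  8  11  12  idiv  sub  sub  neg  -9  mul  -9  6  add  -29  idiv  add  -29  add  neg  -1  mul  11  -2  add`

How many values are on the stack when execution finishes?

2

2    : [2]
neg  : [-2]
72   : [-2, 72]
1    : [-2, 72, 1]
add  : [-2, 73]
sub  : [-75]
8    : [-75, 8]
11   : [-75, 8, 11]
12   : [-75, 8, 11, 12]
idiv : [-75, 8, 0]
sub  : [-75, 8]
sub  : [-83]
neg  : [83]
-9   : [83, -9]
mul  : [-747]
-9   : [-747, -9]
6    : [-747, -9, 6]
add  : [-747, -3]
-29  : [-747, -3, -29]
idiv : [-747, 0]
add  : [-747]
-29  : [-747, -29]
add  : [-776]
neg  : [776]
-1   : [776, -1]
mul  : [-776]
11   : [-776, 11]
-2   : [-776, 11, -2]
add  : [-776, 9]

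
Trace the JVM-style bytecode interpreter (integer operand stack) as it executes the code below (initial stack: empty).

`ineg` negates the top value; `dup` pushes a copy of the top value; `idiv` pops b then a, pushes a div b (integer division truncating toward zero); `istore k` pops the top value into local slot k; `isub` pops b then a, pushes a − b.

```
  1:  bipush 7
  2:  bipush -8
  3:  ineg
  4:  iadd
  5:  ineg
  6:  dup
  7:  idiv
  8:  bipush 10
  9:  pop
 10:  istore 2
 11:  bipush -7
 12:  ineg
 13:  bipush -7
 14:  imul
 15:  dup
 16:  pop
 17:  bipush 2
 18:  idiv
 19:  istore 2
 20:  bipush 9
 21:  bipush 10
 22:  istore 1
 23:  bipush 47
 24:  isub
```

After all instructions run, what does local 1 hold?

bipush 7  : 7
bipush -8 : 7 -8
ineg      : 7 8
iadd      : 15
ineg      : -15
dup       : -15 -15
idiv      : 1
bipush 10 : 1 10
pop       : 1
istore 2  : (empty)
bipush -7 : -7
ineg      : 7
bipush -7 : 7 -7
imul      : -49
dup       : -49 -49
pop       : -49
bipush 2  : -49 2
idiv      : -24
istore 2  : (empty)
bipush 9  : 9
bipush 10 : 9 10
istore 1  : 9
bipush 47 : 9 47
isub      : -38

10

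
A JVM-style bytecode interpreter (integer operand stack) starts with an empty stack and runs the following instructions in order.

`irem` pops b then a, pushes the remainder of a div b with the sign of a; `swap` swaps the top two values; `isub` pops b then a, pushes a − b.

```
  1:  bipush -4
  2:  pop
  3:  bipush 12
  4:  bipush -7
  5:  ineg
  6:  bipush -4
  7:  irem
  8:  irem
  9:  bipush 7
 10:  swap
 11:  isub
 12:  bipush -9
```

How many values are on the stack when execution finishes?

bipush -4 : [-4]
pop       : []
bipush 12 : [12]
bipush -7 : [12, -7]
ineg      : [12, 7]
bipush -4 : [12, 7, -4]
irem      : [12, 3]
irem      : [0]
bipush 7  : [0, 7]
swap      : [7, 0]
isub      : [7]
bipush -9 : [7, -9]

2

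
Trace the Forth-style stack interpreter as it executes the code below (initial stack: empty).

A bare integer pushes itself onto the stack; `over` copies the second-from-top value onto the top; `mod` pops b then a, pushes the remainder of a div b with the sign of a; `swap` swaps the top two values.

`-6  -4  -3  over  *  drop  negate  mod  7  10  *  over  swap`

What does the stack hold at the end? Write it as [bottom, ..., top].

-6     → -6
-4     → -6 -4
-3     → -6 -4 -3
over   → -6 -4 -3 -4
*      → -6 -4 12
drop   → -6 -4
negate → -6 4
mod    → -2
7      → -2 7
10     → -2 7 10
*      → -2 70
over   → -2 70 -2
swap   → -2 -2 70

[-2, -2, 70]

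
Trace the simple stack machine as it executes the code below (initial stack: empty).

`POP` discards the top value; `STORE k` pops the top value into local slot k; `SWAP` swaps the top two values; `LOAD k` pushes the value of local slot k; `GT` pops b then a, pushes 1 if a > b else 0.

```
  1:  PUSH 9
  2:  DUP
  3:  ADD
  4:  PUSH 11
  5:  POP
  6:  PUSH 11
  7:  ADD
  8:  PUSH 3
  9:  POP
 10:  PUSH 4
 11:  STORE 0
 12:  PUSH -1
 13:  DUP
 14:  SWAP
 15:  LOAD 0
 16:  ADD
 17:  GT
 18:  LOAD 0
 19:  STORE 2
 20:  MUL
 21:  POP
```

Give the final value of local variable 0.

PUSH 9   [9]
DUP      [9, 9]
ADD      [18]
PUSH 11  [18, 11]
POP      [18]
PUSH 11  [18, 11]
ADD      [29]
PUSH 3   [29, 3]
POP      [29]
PUSH 4   [29, 4]
STORE 0  [29]
PUSH -1  [29, -1]
DUP      [29, -1, -1]
SWAP     [29, -1, -1]
LOAD 0   [29, -1, -1, 4]
ADD      [29, -1, 3]
GT       [29, 0]
LOAD 0   [29, 0, 4]
STORE 2  [29, 0]
MUL      [0]
POP      []

4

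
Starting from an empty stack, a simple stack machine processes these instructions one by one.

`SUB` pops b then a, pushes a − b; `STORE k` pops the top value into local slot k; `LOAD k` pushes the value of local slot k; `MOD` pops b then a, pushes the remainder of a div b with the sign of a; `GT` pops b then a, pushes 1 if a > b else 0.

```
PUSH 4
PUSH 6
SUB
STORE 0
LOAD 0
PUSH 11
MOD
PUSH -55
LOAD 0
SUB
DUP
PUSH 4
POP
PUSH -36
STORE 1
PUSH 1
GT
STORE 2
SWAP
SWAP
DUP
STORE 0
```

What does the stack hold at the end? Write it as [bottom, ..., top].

PUSH 4   → [4]
PUSH 6   → [4, 6]
SUB      → [-2]
STORE 0  → []
LOAD 0   → [-2]
PUSH 11  → [-2, 11]
MOD      → [-2]
PUSH -55 → [-2, -55]
LOAD 0   → [-2, -55, -2]
SUB      → [-2, -53]
DUP      → [-2, -53, -53]
PUSH 4   → [-2, -53, -53, 4]
POP      → [-2, -53, -53]
PUSH -36 → [-2, -53, -53, -36]
STORE 1  → [-2, -53, -53]
PUSH 1   → [-2, -53, -53, 1]
GT       → [-2, -53, 0]
STORE 2  → [-2, -53]
SWAP     → [-53, -2]
SWAP     → [-2, -53]
DUP      → [-2, -53, -53]
STORE 0  → [-2, -53]

[-2, -53]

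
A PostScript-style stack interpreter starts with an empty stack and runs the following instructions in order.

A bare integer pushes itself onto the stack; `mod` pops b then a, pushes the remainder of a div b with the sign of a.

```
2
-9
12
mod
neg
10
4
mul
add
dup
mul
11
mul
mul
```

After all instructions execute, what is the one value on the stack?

52822

2   : 2
-9  : 2 -9
12  : 2 -9 12
mod : 2 -9
neg : 2 9
10  : 2 9 10
4   : 2 9 10 4
mul : 2 9 40
add : 2 49
dup : 2 49 49
mul : 2 2401
11  : 2 2401 11
mul : 2 26411
mul : 52822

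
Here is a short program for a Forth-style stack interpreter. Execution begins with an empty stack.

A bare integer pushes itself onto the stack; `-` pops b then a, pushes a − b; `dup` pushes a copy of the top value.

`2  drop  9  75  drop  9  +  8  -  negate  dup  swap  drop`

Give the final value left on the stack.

-10

2      -> 2
drop   -> (empty)
9      -> 9
75     -> 9 75
drop   -> 9
9      -> 9 9
+      -> 18
8      -> 18 8
-      -> 10
negate -> -10
dup    -> -10 -10
swap   -> -10 -10
drop   -> -10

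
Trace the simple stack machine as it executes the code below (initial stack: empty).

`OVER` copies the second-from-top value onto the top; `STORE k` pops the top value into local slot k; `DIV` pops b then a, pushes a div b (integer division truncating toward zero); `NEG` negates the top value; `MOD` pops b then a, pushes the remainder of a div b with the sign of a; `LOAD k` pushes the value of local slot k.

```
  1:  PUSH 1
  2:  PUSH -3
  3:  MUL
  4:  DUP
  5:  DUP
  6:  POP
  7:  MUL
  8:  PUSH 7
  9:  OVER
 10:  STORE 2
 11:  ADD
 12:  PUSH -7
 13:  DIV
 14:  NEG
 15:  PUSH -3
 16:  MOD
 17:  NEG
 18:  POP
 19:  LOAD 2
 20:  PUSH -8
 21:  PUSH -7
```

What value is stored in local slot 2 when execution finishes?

PUSH 1  → [1]
PUSH -3 → [1, -3]
MUL     → [-3]
DUP     → [-3, -3]
DUP     → [-3, -3, -3]
POP     → [-3, -3]
MUL     → [9]
PUSH 7  → [9, 7]
OVER    → [9, 7, 9]
STORE 2 → [9, 7]
ADD     → [16]
PUSH -7 → [16, -7]
DIV     → [-2]
NEG     → [2]
PUSH -3 → [2, -3]
MOD     → [2]
NEG     → [-2]
POP     → []
LOAD 2  → [9]
PUSH -8 → [9, -8]
PUSH -7 → [9, -8, -7]

9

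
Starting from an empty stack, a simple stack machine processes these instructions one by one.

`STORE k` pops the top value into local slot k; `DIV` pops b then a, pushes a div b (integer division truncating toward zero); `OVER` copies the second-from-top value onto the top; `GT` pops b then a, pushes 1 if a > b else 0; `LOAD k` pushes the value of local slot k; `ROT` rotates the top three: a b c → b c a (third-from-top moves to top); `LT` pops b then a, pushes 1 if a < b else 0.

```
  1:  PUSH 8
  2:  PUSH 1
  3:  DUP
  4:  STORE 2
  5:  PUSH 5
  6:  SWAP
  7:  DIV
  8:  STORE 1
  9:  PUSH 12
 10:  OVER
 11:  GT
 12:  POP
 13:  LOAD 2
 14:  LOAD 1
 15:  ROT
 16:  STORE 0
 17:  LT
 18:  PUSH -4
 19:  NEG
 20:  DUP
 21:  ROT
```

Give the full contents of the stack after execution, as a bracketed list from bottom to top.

[4, 4, 1]

PUSH 8  → 8
PUSH 1  → 8 1
DUP     → 8 1 1
STORE 2 → 8 1
PUSH 5  → 8 1 5
SWAP    → 8 5 1
DIV     → 8 5
STORE 1 → 8
PUSH 12 → 8 12
OVER    → 8 12 8
GT      → 8 1
POP     → 8
LOAD 2  → 8 1
LOAD 1  → 8 1 5
ROT     → 1 5 8
STORE 0 → 1 5
LT      → 1
PUSH -4 → 1 -4
NEG     → 1 4
DUP     → 1 4 4
ROT     → 4 4 1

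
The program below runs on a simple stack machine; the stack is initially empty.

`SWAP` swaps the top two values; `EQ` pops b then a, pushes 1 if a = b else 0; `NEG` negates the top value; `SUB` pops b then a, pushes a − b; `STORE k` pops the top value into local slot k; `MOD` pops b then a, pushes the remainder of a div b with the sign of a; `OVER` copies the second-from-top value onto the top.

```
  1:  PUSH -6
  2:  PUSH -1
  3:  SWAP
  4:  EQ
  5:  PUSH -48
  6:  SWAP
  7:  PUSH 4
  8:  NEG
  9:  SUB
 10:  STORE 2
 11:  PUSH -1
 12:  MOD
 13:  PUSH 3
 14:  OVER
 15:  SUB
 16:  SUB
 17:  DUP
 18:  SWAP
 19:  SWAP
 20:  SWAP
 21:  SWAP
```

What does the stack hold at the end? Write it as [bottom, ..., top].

[-3, -3]

PUSH -6  -> [-6]
PUSH -1  -> [-6, -1]
SWAP     -> [-1, -6]
EQ       -> [0]
PUSH -48 -> [0, -48]
SWAP     -> [-48, 0]
PUSH 4   -> [-48, 0, 4]
NEG      -> [-48, 0, -4]
SUB      -> [-48, 4]
STORE 2  -> [-48]
PUSH -1  -> [-48, -1]
MOD      -> [0]
PUSH 3   -> [0, 3]
OVER     -> [0, 3, 0]
SUB      -> [0, 3]
SUB      -> [-3]
DUP      -> [-3, -3]
SWAP     -> [-3, -3]
SWAP     -> [-3, -3]
SWAP     -> [-3, -3]
SWAP     -> [-3, -3]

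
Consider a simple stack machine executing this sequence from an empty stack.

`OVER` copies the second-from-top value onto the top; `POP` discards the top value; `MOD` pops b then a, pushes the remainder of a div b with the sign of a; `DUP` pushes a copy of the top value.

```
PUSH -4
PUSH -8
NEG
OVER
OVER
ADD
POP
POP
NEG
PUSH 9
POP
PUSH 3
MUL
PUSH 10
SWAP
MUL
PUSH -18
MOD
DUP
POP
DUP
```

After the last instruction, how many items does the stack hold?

PUSH -4  : -4
PUSH -8  : -4 -8
NEG      : -4 8
OVER     : -4 8 -4
OVER     : -4 8 -4 8
ADD      : -4 8 4
POP      : -4 8
POP      : -4
NEG      : 4
PUSH 9   : 4 9
POP      : 4
PUSH 3   : 4 3
MUL      : 12
PUSH 10  : 12 10
SWAP     : 10 12
MUL      : 120
PUSH -18 : 120 -18
MOD      : 12
DUP      : 12 12
POP      : 12
DUP      : 12 12

2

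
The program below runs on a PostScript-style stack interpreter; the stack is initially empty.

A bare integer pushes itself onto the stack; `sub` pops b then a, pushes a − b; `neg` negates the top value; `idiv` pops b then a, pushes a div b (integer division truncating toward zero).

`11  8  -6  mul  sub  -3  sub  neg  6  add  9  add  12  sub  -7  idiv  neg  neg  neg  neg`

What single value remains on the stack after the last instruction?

8

11   → [11]
8    → [11, 8]
-6   → [11, 8, -6]
mul  → [11, -48]
sub  → [59]
-3   → [59, -3]
sub  → [62]
neg  → [-62]
6    → [-62, 6]
add  → [-56]
9    → [-56, 9]
add  → [-47]
12   → [-47, 12]
sub  → [-59]
-7   → [-59, -7]
idiv → [8]
neg  → [-8]
neg  → [8]
neg  → [-8]
neg  → [8]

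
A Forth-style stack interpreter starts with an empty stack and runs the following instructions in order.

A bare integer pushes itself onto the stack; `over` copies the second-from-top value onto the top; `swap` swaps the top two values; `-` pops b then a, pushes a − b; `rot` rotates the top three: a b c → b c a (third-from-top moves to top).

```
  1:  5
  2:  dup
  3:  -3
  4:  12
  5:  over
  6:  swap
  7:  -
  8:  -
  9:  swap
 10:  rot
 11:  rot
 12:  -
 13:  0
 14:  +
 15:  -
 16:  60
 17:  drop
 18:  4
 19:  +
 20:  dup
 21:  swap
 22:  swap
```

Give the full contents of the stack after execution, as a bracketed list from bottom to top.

[16, 16]

5    : [5]
dup  : [5, 5]
-3   : [5, 5, -3]
12   : [5, 5, -3, 12]
over : [5, 5, -3, 12, -3]
swap : [5, 5, -3, -3, 12]
-    : [5, 5, -3, -15]
-    : [5, 5, 12]
swap : [5, 12, 5]
rot  : [12, 5, 5]
rot  : [5, 5, 12]
-    : [5, -7]
0    : [5, -7, 0]
+    : [5, -7]
-    : [12]
60   : [12, 60]
drop : [12]
4    : [12, 4]
+    : [16]
dup  : [16, 16]
swap : [16, 16]
swap : [16, 16]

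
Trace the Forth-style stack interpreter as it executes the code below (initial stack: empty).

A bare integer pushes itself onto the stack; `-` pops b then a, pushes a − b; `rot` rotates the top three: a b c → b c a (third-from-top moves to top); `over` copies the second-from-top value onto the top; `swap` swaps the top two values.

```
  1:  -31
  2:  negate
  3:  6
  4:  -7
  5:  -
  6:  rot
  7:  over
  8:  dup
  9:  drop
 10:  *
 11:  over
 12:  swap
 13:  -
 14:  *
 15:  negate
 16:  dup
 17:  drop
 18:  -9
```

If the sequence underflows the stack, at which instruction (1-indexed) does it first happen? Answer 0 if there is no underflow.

-31     [-31]
negate  [31]
6       [31, 6]
-7      [31, 6, -7]
-       [31, 13]
rot  — needs 3 operands, stack has 2 → underflow

6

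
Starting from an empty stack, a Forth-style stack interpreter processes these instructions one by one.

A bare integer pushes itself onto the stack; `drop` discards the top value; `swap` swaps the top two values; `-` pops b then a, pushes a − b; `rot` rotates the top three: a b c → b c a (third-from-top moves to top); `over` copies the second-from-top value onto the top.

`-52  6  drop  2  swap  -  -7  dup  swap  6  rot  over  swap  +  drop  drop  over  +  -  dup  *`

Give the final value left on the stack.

-52   [-52]
6     [-52, 6]
drop  [-52]
2     [-52, 2]
swap  [2, -52]
-     [54]
-7    [54, -7]
dup   [54, -7, -7]
swap  [54, -7, -7]
6     [54, -7, -7, 6]
rot   [54, -7, 6, -7]
over  [54, -7, 6, -7, 6]
swap  [54, -7, 6, 6, -7]
+     [54, -7, 6, -1]
drop  [54, -7, 6]
drop  [54, -7]
over  [54, -7, 54]
+     [54, 47]
-     [7]
dup   [7, 7]
*     [49]

49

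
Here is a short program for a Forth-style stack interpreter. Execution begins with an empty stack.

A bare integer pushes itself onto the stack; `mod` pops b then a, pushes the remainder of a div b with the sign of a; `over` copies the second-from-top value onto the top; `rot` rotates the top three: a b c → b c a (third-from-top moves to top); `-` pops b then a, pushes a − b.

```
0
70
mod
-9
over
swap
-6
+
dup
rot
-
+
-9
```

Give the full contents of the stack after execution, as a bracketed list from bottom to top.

0    → [0]
70   → [0, 70]
mod  → [0]
-9   → [0, -9]
over → [0, -9, 0]
swap → [0, 0, -9]
-6   → [0, 0, -9, -6]
+    → [0, 0, -15]
dup  → [0, 0, -15, -15]
rot  → [0, -15, -15, 0]
-    → [0, -15, -15]
+    → [0, -30]
-9   → [0, -30, -9]

[0, -30, -9]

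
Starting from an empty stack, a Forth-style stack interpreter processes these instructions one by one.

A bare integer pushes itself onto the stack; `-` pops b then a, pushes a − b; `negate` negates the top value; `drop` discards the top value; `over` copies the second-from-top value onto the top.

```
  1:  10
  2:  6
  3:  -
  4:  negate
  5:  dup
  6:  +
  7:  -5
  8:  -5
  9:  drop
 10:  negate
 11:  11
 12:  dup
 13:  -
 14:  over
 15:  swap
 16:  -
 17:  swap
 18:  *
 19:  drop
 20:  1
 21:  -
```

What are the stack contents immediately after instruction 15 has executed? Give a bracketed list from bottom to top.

10     : 10
6      : 10 6
-      : 4
negate : -4
dup    : -4 -4
+      : -8
-5     : -8 -5
-5     : -8 -5 -5
drop   : -8 -5
negate : -8 5
11     : -8 5 11
dup    : -8 5 11 11
-      : -8 5 0
over   : -8 5 0 5
swap   : -8 5 5 0

[-8, 5, 5, 0]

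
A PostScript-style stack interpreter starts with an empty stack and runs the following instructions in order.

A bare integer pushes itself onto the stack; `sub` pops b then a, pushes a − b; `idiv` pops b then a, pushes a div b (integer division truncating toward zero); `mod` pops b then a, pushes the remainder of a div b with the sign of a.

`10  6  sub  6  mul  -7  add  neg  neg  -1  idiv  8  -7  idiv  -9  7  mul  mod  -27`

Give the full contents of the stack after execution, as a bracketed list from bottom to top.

[-17, -1, -27]

10    10
6     10 6
sub   4
6     4 6
mul   24
-7    24 -7
add   17
neg   -17
neg   17
-1    17 -1
idiv  -17
8     -17 8
-7    -17 8 -7
idiv  -17 -1
-9    -17 -1 -9
7     -17 -1 -9 7
mul   -17 -1 -63
mod   -17 -1
-27   -17 -1 -27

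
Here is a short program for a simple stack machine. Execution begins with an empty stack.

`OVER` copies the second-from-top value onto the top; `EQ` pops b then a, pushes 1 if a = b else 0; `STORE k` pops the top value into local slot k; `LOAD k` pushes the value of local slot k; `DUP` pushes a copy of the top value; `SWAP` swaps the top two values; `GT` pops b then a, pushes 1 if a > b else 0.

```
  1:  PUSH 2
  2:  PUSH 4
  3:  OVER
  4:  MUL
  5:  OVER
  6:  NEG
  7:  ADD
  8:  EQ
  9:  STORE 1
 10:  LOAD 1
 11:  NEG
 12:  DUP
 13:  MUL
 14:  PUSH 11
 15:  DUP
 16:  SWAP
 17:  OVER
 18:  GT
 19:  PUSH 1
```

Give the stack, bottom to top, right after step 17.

PUSH 2  → [2]
PUSH 4  → [2, 4]
OVER    → [2, 4, 2]
MUL     → [2, 8]
OVER    → [2, 8, 2]
NEG     → [2, 8, -2]
ADD     → [2, 6]
EQ      → [0]
STORE 1 → []
LOAD 1  → [0]
NEG     → [0]
DUP     → [0, 0]
MUL     → [0]
PUSH 11 → [0, 11]
DUP     → [0, 11, 11]
SWAP    → [0, 11, 11]
OVER    → [0, 11, 11, 11]

[0, 11, 11, 11]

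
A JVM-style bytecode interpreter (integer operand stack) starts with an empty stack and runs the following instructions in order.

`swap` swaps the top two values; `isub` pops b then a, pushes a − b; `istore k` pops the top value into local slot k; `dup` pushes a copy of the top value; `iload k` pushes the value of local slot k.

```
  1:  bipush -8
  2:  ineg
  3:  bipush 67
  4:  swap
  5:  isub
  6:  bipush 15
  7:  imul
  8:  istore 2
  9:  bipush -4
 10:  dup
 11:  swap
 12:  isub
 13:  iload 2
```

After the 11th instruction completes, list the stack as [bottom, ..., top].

bipush -8 → -8
ineg      → 8
bipush 67 → 8 67
swap      → 67 8
isub      → 59
bipush 15 → 59 15
imul      → 885
istore 2  → (empty)
bipush -4 → -4
dup       → -4 -4
swap      → -4 -4

[-4, -4]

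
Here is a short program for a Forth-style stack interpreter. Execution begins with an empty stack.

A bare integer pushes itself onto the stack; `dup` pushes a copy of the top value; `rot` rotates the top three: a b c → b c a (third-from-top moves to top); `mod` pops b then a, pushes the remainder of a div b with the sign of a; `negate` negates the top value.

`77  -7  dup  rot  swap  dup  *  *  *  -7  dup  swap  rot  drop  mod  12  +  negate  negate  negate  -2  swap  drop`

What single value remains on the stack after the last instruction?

77      77
-7      77 -7
dup     77 -7 -7
rot     -7 -7 77
swap    -7 77 -7
dup     -7 77 -7 -7
*       -7 77 49
*       -7 3773
*       -26411
-7      -26411 -7
dup     -26411 -7 -7
swap    -26411 -7 -7
rot     -7 -7 -26411
drop    -7 -7
mod     0
12      0 12
+       12
negate  -12
negate  12
negate  -12
-2      -12 -2
swap    -2 -12
drop    -2

-2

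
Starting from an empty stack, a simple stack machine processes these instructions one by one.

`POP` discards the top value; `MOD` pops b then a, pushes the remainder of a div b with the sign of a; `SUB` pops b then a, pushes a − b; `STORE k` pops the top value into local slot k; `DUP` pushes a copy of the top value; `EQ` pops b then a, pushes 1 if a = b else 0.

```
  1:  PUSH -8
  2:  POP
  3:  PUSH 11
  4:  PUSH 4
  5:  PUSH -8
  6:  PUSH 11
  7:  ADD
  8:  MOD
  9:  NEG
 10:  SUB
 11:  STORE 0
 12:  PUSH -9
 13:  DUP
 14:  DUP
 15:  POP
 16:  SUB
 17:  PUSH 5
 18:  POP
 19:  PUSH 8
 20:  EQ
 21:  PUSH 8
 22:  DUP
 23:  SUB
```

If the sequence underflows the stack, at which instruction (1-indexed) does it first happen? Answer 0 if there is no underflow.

PUSH -8 → -8
POP     → (empty)
PUSH 11 → 11
PUSH 4  → 11 4
PUSH -8 → 11 4 -8
PUSH 11 → 11 4 -8 11
ADD     → 11 4 3
MOD     → 11 1
NEG     → 11 -1
SUB     → 12
STORE 0 → (empty)
PUSH -9 → -9
DUP     → -9 -9
DUP     → -9 -9 -9
POP     → -9 -9
SUB     → 0
PUSH 5  → 0 5
POP     → 0
PUSH 8  → 0 8
EQ      → 0
PUSH 8  → 0 8
DUP     → 0 8 8
SUB     → 0 0

0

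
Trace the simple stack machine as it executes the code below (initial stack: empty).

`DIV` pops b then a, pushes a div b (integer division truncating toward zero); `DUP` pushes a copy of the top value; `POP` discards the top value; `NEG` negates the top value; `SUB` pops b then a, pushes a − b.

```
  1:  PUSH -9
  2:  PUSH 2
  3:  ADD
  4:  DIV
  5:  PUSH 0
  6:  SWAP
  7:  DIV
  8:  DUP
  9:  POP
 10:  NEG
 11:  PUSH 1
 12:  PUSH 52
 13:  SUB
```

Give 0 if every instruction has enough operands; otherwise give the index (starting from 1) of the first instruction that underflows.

PUSH -9 : [-9]
PUSH 2  : [-9, 2]
ADD     : [-7]
DIV  — needs 2 operands, stack has 1 → underflow

4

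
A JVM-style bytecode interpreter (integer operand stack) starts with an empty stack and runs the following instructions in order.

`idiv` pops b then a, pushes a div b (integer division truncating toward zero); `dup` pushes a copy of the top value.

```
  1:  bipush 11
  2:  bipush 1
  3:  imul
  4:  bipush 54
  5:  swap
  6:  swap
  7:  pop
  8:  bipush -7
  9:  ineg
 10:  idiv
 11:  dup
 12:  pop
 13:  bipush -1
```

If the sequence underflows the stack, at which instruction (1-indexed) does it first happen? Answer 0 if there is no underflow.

0

bipush 11  11
bipush 1   11 1
imul       11
bipush 54  11 54
swap       54 11
swap       11 54
pop        11
bipush -7  11 -7
ineg       11 7
idiv       1
dup        1 1
pop        1
bipush -1  1 -1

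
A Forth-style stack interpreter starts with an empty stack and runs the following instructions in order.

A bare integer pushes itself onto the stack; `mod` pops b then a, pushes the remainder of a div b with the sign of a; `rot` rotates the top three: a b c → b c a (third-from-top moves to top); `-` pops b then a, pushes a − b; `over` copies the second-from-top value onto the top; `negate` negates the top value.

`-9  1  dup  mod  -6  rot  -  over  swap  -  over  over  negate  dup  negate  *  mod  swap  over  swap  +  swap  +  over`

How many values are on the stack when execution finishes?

-9     → [-9]
1      → [-9, 1]
dup    → [-9, 1, 1]
mod    → [-9, 0]
-6     → [-9, 0, -6]
rot    → [0, -6, -9]
-      → [0, 3]
over   → [0, 3, 0]
swap   → [0, 0, 3]
-      → [0, -3]
over   → [0, -3, 0]
over   → [0, -3, 0, -3]
negate → [0, -3, 0, 3]
dup    → [0, -3, 0, 3, 3]
negate → [0, -3, 0, 3, -3]
*      → [0, -3, 0, -9]
mod    → [0, -3, 0]
swap   → [0, 0, -3]
over   → [0, 0, -3, 0]
swap   → [0, 0, 0, -3]
+      → [0, 0, -3]
swap   → [0, -3, 0]
+      → [0, -3]
over   → [0, -3, 0]

3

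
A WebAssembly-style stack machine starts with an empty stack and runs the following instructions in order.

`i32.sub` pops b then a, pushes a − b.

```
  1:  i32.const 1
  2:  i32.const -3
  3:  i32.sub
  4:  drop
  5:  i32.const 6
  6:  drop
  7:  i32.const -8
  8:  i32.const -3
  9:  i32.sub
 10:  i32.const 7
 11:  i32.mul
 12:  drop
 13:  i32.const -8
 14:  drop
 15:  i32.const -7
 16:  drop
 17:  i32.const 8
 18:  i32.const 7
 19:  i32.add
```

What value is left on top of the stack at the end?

i32.const 1  -> [1]
i32.const -3 -> [1, -3]
i32.sub      -> [4]
drop         -> []
i32.const 6  -> [6]
drop         -> []
i32.const -8 -> [-8]
i32.const -3 -> [-8, -3]
i32.sub      -> [-5]
i32.const 7  -> [-5, 7]
i32.mul      -> [-35]
drop         -> []
i32.const -8 -> [-8]
drop         -> []
i32.const -7 -> [-7]
drop         -> []
i32.const 8  -> [8]
i32.const 7  -> [8, 7]
i32.add      -> [15]

15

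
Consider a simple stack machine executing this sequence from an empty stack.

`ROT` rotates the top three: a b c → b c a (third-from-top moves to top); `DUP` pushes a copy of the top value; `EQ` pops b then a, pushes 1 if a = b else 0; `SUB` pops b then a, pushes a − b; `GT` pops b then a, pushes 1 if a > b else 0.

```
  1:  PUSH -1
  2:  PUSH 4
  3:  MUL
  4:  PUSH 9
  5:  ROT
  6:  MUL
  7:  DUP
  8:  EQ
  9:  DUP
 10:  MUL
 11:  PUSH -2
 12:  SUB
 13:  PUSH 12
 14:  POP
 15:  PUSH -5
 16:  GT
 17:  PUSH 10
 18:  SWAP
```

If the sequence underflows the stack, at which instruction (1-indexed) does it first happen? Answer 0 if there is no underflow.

5

PUSH -1  -1
PUSH 4   -1 4
MUL      -4
PUSH 9   -4 9
ROT  — needs 3 operands, stack has 2 → underflow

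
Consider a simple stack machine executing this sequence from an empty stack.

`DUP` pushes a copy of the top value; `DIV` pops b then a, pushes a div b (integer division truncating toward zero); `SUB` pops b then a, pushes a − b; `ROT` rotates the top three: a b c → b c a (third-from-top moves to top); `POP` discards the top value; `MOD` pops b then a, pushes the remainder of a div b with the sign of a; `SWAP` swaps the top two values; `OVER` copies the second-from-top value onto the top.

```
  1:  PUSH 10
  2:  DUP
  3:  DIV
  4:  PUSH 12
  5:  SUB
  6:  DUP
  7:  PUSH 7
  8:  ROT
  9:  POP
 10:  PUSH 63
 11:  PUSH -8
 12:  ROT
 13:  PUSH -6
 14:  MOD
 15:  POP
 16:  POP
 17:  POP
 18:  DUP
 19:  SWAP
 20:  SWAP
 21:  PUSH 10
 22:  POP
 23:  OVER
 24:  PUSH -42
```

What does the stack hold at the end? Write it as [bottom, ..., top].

PUSH 10  → 10
DUP      → 10 10
DIV      → 1
PUSH 12  → 1 12
SUB      → -11
DUP      → -11 -11
PUSH 7   → -11 -11 7
ROT      → -11 7 -11
POP      → -11 7
PUSH 63  → -11 7 63
PUSH -8  → -11 7 63 -8
ROT      → -11 63 -8 7
PUSH -6  → -11 63 -8 7 -6
MOD      → -11 63 -8 1
POP      → -11 63 -8
POP      → -11 63
POP      → -11
DUP      → -11 -11
SWAP     → -11 -11
SWAP     → -11 -11
PUSH 10  → -11 -11 10
POP      → -11 -11
OVER     → -11 -11 -11
PUSH -42 → -11 -11 -11 -42

[-11, -11, -11, -42]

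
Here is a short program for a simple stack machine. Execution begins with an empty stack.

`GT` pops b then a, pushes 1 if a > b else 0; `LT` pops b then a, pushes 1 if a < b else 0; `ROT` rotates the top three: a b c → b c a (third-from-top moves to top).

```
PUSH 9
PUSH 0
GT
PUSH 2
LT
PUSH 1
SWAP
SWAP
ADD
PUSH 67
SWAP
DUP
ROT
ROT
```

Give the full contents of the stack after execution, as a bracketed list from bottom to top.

[2, 67, 2]

PUSH 9   9
PUSH 0   9 0
GT       1
PUSH 2   1 2
LT       1
PUSH 1   1 1
SWAP     1 1
SWAP     1 1
ADD      2
PUSH 67  2 67
SWAP     67 2
DUP      67 2 2
ROT      2 2 67
ROT      2 67 2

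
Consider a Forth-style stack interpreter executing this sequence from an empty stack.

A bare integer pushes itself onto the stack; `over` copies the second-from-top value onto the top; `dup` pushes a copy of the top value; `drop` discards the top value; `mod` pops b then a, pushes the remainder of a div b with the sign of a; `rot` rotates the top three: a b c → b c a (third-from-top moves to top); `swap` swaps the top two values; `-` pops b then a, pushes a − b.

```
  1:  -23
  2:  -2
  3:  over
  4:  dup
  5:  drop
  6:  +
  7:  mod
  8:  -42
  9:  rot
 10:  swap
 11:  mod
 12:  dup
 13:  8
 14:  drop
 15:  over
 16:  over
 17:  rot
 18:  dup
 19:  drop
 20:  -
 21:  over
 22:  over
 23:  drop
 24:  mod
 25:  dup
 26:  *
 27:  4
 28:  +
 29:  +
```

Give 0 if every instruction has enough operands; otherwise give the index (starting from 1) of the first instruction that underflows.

9

-23  : -23
-2   : -23 -2
over : -23 -2 -23
dup  : -23 -2 -23 -23
drop : -23 -2 -23
+    : -23 -25
mod  : -23
-42  : -23 -42
rot  — needs 3 operands, stack has 2 → underflow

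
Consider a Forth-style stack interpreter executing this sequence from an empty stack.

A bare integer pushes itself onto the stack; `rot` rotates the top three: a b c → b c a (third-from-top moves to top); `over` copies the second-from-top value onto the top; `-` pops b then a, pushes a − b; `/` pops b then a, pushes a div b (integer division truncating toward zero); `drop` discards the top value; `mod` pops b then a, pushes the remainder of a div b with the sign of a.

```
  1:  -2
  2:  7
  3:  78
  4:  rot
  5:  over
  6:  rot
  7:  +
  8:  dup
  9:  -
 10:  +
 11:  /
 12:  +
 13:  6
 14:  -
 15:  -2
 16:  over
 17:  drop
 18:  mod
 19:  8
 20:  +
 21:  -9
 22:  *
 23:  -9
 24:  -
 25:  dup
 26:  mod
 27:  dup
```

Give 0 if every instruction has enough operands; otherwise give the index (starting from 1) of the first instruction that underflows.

12

-2   -> [-2]
7    -> [-2, 7]
78   -> [-2, 7, 78]
rot  -> [7, 78, -2]
over -> [7, 78, -2, 78]
rot  -> [7, -2, 78, 78]
+    -> [7, -2, 156]
dup  -> [7, -2, 156, 156]
-    -> [7, -2, 0]
+    -> [7, -2]
/    -> [-3]
+  — needs 2 operands, stack has 1 → underflow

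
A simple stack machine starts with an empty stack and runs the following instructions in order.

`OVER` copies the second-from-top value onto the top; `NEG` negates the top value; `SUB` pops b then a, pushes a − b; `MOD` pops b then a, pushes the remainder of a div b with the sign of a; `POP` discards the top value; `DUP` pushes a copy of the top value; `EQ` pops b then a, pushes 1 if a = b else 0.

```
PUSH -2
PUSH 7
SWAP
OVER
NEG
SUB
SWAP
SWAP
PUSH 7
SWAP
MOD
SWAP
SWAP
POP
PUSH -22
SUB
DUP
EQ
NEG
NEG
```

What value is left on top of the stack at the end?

1

PUSH -2  → -2
PUSH 7   → -2 7
SWAP     → 7 -2
OVER     → 7 -2 7
NEG      → 7 -2 -7
SUB      → 7 5
SWAP     → 5 7
SWAP     → 7 5
PUSH 7   → 7 5 7
SWAP     → 7 7 5
MOD      → 7 2
SWAP     → 2 7
SWAP     → 7 2
POP      → 7
PUSH -22 → 7 -22
SUB      → 29
DUP      → 29 29
EQ       → 1
NEG      → -1
NEG      → 1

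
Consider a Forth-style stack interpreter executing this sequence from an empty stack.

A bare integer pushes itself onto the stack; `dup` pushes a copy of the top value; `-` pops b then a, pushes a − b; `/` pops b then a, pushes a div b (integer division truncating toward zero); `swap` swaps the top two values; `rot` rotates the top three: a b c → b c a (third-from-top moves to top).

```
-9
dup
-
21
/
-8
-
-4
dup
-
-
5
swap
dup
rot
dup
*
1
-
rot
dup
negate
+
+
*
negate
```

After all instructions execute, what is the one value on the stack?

-192

-9     -> -9
dup    -> -9 -9
-      -> 0
21     -> 0 21
/      -> 0
-8     -> 0 -8
-      -> 8
-4     -> 8 -4
dup    -> 8 -4 -4
-      -> 8 0
-      -> 8
5      -> 8 5
swap   -> 5 8
dup    -> 5 8 8
rot    -> 8 8 5
dup    -> 8 8 5 5
*      -> 8 8 25
1      -> 8 8 25 1
-      -> 8 8 24
rot    -> 8 24 8
dup    -> 8 24 8 8
negate -> 8 24 8 -8
+      -> 8 24 0
+      -> 8 24
*      -> 192
negate -> -192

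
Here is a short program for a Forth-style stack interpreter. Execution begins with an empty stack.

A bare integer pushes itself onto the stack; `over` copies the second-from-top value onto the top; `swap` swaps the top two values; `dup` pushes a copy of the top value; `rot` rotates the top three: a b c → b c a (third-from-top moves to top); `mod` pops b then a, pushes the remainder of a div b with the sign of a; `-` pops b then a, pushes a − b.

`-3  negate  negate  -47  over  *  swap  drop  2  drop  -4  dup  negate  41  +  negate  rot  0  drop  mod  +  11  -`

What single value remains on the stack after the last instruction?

-3     -> -3
negate -> 3
negate -> -3
-47    -> -3 -47
over   -> -3 -47 -3
*      -> -3 141
swap   -> 141 -3
drop   -> 141
2      -> 141 2
drop   -> 141
-4     -> 141 -4
dup    -> 141 -4 -4
negate -> 141 -4 4
41     -> 141 -4 4 41
+      -> 141 -4 45
negate -> 141 -4 -45
rot    -> -4 -45 141
0      -> -4 -45 141 0
drop   -> -4 -45 141
mod    -> -4 -45
+      -> -49
11     -> -49 11
-      -> -60

-60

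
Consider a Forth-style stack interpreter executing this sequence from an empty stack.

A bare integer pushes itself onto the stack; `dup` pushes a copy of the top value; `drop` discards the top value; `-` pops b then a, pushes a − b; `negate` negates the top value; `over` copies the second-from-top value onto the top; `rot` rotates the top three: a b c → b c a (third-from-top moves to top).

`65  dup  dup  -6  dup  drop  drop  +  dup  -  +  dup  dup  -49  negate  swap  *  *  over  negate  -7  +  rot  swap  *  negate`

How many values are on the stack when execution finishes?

65     : [65]
dup    : [65, 65]
dup    : [65, 65, 65]
-6     : [65, 65, 65, -6]
dup    : [65, 65, 65, -6, -6]
drop   : [65, 65, 65, -6]
drop   : [65, 65, 65]
+      : [65, 130]
dup    : [65, 130, 130]
-      : [65, 0]
+      : [65]
dup    : [65, 65]
dup    : [65, 65, 65]
-49    : [65, 65, 65, -49]
negate : [65, 65, 65, 49]
swap   : [65, 65, 49, 65]
*      : [65, 65, 3185]
*      : [65, 207025]
over   : [65, 207025, 65]
negate : [65, 207025, -65]
-7     : [65, 207025, -65, -7]
+      : [65, 207025, -72]
rot    : [207025, -72, 65]
swap   : [207025, 65, -72]
*      : [207025, -4680]
negate : [207025, 4680]

2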